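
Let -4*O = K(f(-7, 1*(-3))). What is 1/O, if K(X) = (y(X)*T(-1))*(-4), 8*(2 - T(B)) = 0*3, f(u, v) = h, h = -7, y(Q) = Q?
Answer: -1/14 ≈ -0.071429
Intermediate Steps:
f(u, v) = -7
T(B) = 2 (T(B) = 2 - 0*3 = 2 - ⅛*0 = 2 + 0 = 2)
K(X) = -8*X (K(X) = (X*2)*(-4) = (2*X)*(-4) = -8*X)
O = -14 (O = -(-2)*(-7) = -¼*56 = -14)
1/O = 1/(-14) = -1/14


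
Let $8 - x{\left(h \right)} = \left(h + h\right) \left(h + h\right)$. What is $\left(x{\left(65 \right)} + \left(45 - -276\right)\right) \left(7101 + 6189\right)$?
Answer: $-220228590$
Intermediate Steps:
$x{\left(h \right)} = 8 - 4 h^{2}$ ($x{\left(h \right)} = 8 - \left(h + h\right) \left(h + h\right) = 8 - 2 h 2 h = 8 - 4 h^{2}$)
$\left(x{\left(65 \right)} + \left(45 - -276\right)\right) \left(7101 + 6189\right) = \left(\left(8 - 4 \cdot 65^{2}\right) + \left(45 - -276\right)\right) \left(7101 + 6189\right) = \left(\left(8 - 16900\right) + \left(45 + 276\right)\right) 13290 = \left(\left(8 - 16900\right) + 321\right) 13290 = \left(-16892 + 321\right) 13290 = \left(-16571\right) 13290 = -220228590$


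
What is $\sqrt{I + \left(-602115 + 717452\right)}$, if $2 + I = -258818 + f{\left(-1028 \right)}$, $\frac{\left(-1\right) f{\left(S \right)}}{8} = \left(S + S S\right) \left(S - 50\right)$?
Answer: $\sqrt{9104696261} \approx 95419.0$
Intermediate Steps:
$f{\left(S \right)} = - 8 \left(-50 + S\right) \left(S + S^{2}\right)$ ($f{\left(S \right)} = - 8 \left(S + S S\right) \left(S - 50\right) = - 8 \left(S + S^{2}\right) \left(-50 + S\right) = - 8 \left(-50 + S\right) \left(S + S^{2}\right)$)
$I = 9104580924$ ($I = -2 - \left(258818 + 8224 \left(50 - \left(-1028\right)^{2} + 49 \left(-1028\right)\right)\right) = -2 - \left(258818 + 8224 \left(50 - 1056784 - 50372\right)\right) = -2 - \left(258818 + 8224 \left(-1107106\right)\right) = -2 + \left(-258818 + 9104839744\right) = -2 + 9104580926 = 9104580924$)
$\sqrt{I + \left(-602115 + 717452\right)} = \sqrt{9104580924 + \left(-602115 + 717452\right)} = \sqrt{9104580924 + 115337} = \sqrt{9104696261}$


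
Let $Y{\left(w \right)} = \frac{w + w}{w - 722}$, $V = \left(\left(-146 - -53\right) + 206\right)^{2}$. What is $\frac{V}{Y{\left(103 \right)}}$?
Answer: $- \frac{7904011}{206} \approx -38369.0$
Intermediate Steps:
$V = 12769$ ($V = \left(\left(-146 + 53\right) + 206\right)^{2} = \left(-93 + 206\right)^{2} = 113^{2} = 12769$)
$Y{\left(w \right)} = \frac{2 w}{-722 + w}$
$\frac{V}{Y{\left(103 \right)}} = \frac{12769}{2 \cdot 103 \frac{1}{-722 + 103}} = \frac{12769}{2 \cdot 103 \frac{1}{-619}} = \frac{12769}{2 \cdot 103 \left(- \frac{1}{619}\right)} = \frac{12769}{- \frac{206}{619}} = 12769 \left(- \frac{619}{206}\right) = - \frac{7904011}{206}$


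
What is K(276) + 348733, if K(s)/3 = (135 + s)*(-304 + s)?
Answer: 314209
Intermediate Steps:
K(s) = 3*(-304 + s)*(135 + s) (K(s) = 3*((135 + s)*(-304 + s)) = 3*((-304 + s)*(135 + s)) = 3*(-304 + s)*(135 + s))
K(276) + 348733 = (-123120 - 507*276 + 3*276**2) + 348733 = (-123120 - 139932 + 3*76176) + 348733 = (-123120 - 139932 + 228528) + 348733 = -34524 + 348733 = 314209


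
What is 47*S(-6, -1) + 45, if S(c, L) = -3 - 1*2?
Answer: -190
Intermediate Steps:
S(c, L) = -5 (S(c, L) = -3 - 2 = -5)
47*S(-6, -1) + 45 = 47*(-5) + 45 = -235 + 45 = -190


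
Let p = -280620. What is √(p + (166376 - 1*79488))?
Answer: 2*I*√48433 ≈ 440.15*I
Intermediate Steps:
√(p + (166376 - 1*79488)) = √(-280620 + (166376 - 1*79488)) = √(-280620 + (166376 - 79488)) = √(-280620 + 86888) = √(-193732) = 2*I*√48433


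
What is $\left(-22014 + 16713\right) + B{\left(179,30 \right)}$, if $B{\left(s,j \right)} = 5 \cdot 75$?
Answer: $-4926$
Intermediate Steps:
$B{\left(s,j \right)} = 375$
$\left(-22014 + 16713\right) + B{\left(179,30 \right)} = \left(-22014 + 16713\right) + 375 = -5301 + 375 = -4926$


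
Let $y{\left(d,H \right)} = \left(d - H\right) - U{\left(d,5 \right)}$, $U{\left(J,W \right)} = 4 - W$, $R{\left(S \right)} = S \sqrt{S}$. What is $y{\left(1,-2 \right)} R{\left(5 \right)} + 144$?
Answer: $144 + 20 \sqrt{5} \approx 188.72$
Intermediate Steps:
$R{\left(S \right)} = S^{\frac{3}{2}}$
$y{\left(d,H \right)} = 1 + d - H$ ($y{\left(d,H \right)} = \left(d - H\right) - \left(4 - 5\right) = \left(d - H\right) - -1 = \left(d - H\right) + 1 = 1 + d - H$)
$y{\left(1,-2 \right)} R{\left(5 \right)} + 144 = \left(1 + 1 - -2\right) 5^{\frac{3}{2}} + 144 = \left(1 + 1 + 2\right) 5 \sqrt{5} + 144 = 4 \cdot 5 \sqrt{5} + 144 = 20 \sqrt{5} + 144 = 144 + 20 \sqrt{5}$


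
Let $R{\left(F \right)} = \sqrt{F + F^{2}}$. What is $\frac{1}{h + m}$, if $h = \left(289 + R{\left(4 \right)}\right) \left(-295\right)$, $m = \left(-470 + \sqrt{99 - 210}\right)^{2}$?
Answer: $\frac{i}{2 \left(470 \sqrt{111} + 67767 i - 295 i \sqrt{5}\right)} \approx 7.4104 \cdot 10^{-6} + 5.468 \cdot 10^{-7} i$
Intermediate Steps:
$m = \left(-470 + i \sqrt{111}\right)^{2}$ ($m = \left(-470 + \sqrt{-111}\right)^{2} = \left(-470 + i \sqrt{111}\right)^{2} \approx 2.2079 \cdot 10^{5} - 9903.5 i$)
$h = -85255 - 590 \sqrt{5}$ ($h = \left(289 + \sqrt{4 \left(1 + 4\right)}\right) \left(-295\right) = \left(289 + \sqrt{4 \cdot 5}\right) \left(-295\right) = \left(289 + \sqrt{20}\right) \left(-295\right) = \left(289 + 2 \sqrt{5}\right) \left(-295\right) = -85255 - 590 \sqrt{5} \approx -86574.0$)
$\frac{1}{h + m} = \frac{1}{\left(-85255 - 590 \sqrt{5}\right) + \left(470 - i \sqrt{111}\right)^{2}} = \frac{1}{-85255 + \left(470 - i \sqrt{111}\right)^{2} - 590 \sqrt{5}}$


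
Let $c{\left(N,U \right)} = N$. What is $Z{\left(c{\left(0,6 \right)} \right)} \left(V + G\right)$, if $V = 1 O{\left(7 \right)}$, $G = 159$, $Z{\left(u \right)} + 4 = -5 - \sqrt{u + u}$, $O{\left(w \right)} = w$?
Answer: $-1494$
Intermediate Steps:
$Z{\left(u \right)} = -9 - \sqrt{2} \sqrt{u}$ ($Z{\left(u \right)} = -4 - \left(5 + \sqrt{u + u}\right) = -4 - \left(5 + \sqrt{2 u}\right) = -4 - \left(5 + \sqrt{2} \sqrt{u}\right) = -9 - \sqrt{2} \sqrt{u}$)
$V = 7$ ($V = 1 \cdot 7 = 7$)
$Z{\left(c{\left(0,6 \right)} \right)} \left(V + G\right) = \left(-9 - \sqrt{2} \sqrt{0}\right) \left(7 + 159\right) = \left(-9 - \sqrt{2} \cdot 0\right) 166 = \left(-9 + 0\right) 166 = \left(-9\right) 166 = -1494$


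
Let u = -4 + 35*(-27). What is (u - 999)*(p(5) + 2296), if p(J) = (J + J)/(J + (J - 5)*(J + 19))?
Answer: -4476504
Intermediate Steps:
u = -949 (u = -4 - 945 = -949)
p(J) = 2*J/(J + (-5 + J)*(19 + J)) (p(J) = (2*J)/(J + (-5 + J)*(19 + J)) = 2*J/(J + (-5 + J)*(19 + J)))
(u - 999)*(p(5) + 2296) = (-949 - 999)*(2*5/(-95 + 5² + 15*5) + 2296) = -1948*(2*5/(-95 + 25 + 75) + 2296) = -1948*(2*5/5 + 2296) = -1948*(2*5*(⅕) + 2296) = -1948*(2 + 2296) = -1948*2298 = -4476504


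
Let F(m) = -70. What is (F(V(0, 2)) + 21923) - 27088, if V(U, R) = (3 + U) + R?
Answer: -5235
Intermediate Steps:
V(U, R) = 3 + R + U
(F(V(0, 2)) + 21923) - 27088 = (-70 + 21923) - 27088 = 21853 - 27088 = -5235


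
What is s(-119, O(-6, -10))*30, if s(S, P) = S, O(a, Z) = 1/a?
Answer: -3570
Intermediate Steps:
O(a, Z) = 1/a
s(-119, O(-6, -10))*30 = -119*30 = -3570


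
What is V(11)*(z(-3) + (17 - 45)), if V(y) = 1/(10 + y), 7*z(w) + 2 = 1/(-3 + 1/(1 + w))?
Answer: -1388/1029 ≈ -1.3489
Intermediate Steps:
z(w) = -2/7 + 1/(7*(-3 + 1/(1 + w)))
V(11)*(z(-3) + (17 - 45)) = ((-5 - 7*(-3))/(7*(2 + 3*(-3))) + (17 - 45))/(10 + 11) = ((-5 + 21)/(7*(2 - 9)) - 28)/21 = ((⅐)*16/(-7) - 28)/21 = ((⅐)*(-⅐)*16 - 28)/21 = (-16/49 - 28)/21 = (1/21)*(-1388/49) = -1388/1029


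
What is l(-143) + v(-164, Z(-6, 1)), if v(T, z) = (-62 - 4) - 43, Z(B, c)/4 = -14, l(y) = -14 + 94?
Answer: -29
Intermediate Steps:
l(y) = 80
Z(B, c) = -56 (Z(B, c) = 4*(-14) = -56)
v(T, z) = -109 (v(T, z) = -66 - 43 = -109)
l(-143) + v(-164, Z(-6, 1)) = 80 - 109 = -29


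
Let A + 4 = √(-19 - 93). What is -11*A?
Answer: 44 - 44*I*√7 ≈ 44.0 - 116.41*I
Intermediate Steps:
A = -4 + 4*I*√7 (A = -4 + √(-19 - 93) = -4 + √(-112) = -4 + 4*I*√7 ≈ -4.0 + 10.583*I)
-11*A = -11*(-4 + 4*I*√7) = 44 - 44*I*√7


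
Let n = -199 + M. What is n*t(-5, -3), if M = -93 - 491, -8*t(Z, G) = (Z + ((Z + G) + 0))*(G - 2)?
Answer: 50895/8 ≈ 6361.9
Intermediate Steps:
t(Z, G) = -(-2 + G)*(G + 2*Z)/8 (t(Z, G) = -(Z + ((Z + G) + 0))*(G - 2)/8 = -(Z + ((G + Z) + 0))*(-2 + G)/8 = -(Z + (G + Z))*(-2 + G)/8 = -(G + 2*Z)*(-2 + G)/8 = -(-2 + G)*(G + 2*Z)/8)
M = -584
n = -783 (n = -199 - 584 = -783)
n*t(-5, -3) = -783*((½)*(-5) - ⅛*(-3)² + (¼)*(-3) - ¼*(-3)*(-5)) = -783*(-5/2 - ⅛*9 - ¾ - 15/4) = -783*(-5/2 - 9/8 - ¾ - 15/4) = -783*(-65/8) = 50895/8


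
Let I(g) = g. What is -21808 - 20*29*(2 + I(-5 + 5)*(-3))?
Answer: -22968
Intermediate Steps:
-21808 - 20*29*(2 + I(-5 + 5)*(-3)) = -21808 - 20*29*(2 + (-5 + 5)*(-3)) = -21808 - 580*(2 + 0*(-3)) = -21808 - 580*(2 + 0) = -21808 - 580*2 = -21808 - 1*1160 = -21808 - 1160 = -22968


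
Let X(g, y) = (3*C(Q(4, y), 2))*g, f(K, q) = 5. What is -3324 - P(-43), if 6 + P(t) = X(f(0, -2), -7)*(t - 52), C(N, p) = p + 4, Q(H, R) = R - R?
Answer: 5232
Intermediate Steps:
Q(H, R) = 0
C(N, p) = 4 + p
X(g, y) = 18*g (X(g, y) = (3*(4 + 2))*g = (3*6)*g = 18*g)
P(t) = -4686 + 90*t (P(t) = -6 + (18*5)*(t - 52) = -6 + 90*(-52 + t) = -6 + (-4680 + 90*t) = -4686 + 90*t)
-3324 - P(-43) = -3324 - (-4686 + 90*(-43)) = -3324 - (-4686 - 3870) = -3324 - 1*(-8556) = -3324 + 8556 = 5232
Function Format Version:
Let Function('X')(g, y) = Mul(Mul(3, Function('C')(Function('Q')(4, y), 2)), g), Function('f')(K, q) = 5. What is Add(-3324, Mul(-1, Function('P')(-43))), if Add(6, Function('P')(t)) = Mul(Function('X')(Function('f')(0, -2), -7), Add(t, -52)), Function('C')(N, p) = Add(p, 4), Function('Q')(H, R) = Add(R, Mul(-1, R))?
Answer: 5232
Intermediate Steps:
Function('Q')(H, R) = 0
Function('C')(N, p) = Add(4, p)
Function('X')(g, y) = Mul(18, g) (Function('X')(g, y) = Mul(Mul(3, Add(4, 2)), g) = Mul(Mul(3, 6), g) = Mul(18, g))
Function('P')(t) = Add(-4686, Mul(90, t)) (Function('P')(t) = Add(-6, Mul(Mul(18, 5), Add(t, -52))) = Add(-6, Mul(90, Add(-52, t))) = Add(-6, Add(-4680, Mul(90, t))) = Add(-4686, Mul(90, t)))
Add(-3324, Mul(-1, Function('P')(-43))) = Add(-3324, Mul(-1, Add(-4686, Mul(90, -43)))) = Add(-3324, Mul(-1, Add(-4686, -3870))) = Add(-3324, Mul(-1, -8556)) = Add(-3324, 8556) = 5232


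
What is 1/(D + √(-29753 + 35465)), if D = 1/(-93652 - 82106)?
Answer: 175758/176448675509567 + 123563498256*√357/176448675509567 ≈ 0.013231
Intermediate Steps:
D = -1/175758 (D = 1/(-175758) = -1/175758 ≈ -5.6896e-6)
1/(D + √(-29753 + 35465)) = 1/(-1/175758 + √(-29753 + 35465)) = 1/(-1/175758 + √5712) = 1/(-1/175758 + 4*√357)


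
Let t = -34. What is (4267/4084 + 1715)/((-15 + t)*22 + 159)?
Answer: -7008327/3753196 ≈ -1.8673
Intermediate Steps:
(4267/4084 + 1715)/((-15 + t)*22 + 159) = (4267/4084 + 1715)/((-15 - 34)*22 + 159) = (4267*(1/4084) + 1715)/(-49*22 + 159) = (4267/4084 + 1715)/(-1078 + 159) = (7008327/4084)/(-919) = (7008327/4084)*(-1/919) = -7008327/3753196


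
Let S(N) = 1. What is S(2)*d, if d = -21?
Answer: -21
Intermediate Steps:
S(2)*d = 1*(-21) = -21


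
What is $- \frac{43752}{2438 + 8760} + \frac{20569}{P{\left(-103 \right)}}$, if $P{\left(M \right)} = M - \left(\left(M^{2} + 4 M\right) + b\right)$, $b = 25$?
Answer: $- \frac{341035531}{57809675} \approx -5.8993$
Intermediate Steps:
$P{\left(M \right)} = -25 - M^{2} - 3 M$ ($P{\left(M \right)} = M - \left(\left(M^{2} + 4 M\right) + 25\right) = M - \left(25 + M^{2} + 4 M\right) = -25 - M^{2} - 3 M$)
$- \frac{43752}{2438 + 8760} + \frac{20569}{P{\left(-103 \right)}} = - \frac{43752}{2438 + 8760} + \frac{20569}{-25 - \left(-103\right)^{2} - -309} = - \frac{43752}{11198} + \frac{20569}{-25 - 10609 + 309} = \left(-43752\right) \frac{1}{11198} + \frac{20569}{-25 - 10609 + 309} = - \frac{21876}{5599} + \frac{20569}{-10325} = - \frac{21876}{5599} + 20569 \left(- \frac{1}{10325}\right) = - \frac{21876}{5599} - \frac{20569}{10325} = - \frac{341035531}{57809675}$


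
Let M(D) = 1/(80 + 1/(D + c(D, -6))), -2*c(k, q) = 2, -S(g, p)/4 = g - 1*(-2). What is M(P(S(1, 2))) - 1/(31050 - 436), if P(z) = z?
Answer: 396943/31807946 ≈ 0.012479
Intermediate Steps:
S(g, p) = -8 - 4*g (S(g, p) = -4*(g - 1*(-2)) = -4*(g + 2) = -4*(2 + g) = -8 - 4*g)
c(k, q) = -1 (c(k, q) = -½*2 = -1)
M(D) = 1/(80 + 1/(-1 + D)) (M(D) = 1/(80 + 1/(D - 1)) = 1/(80 + 1/(-1 + D)))
M(P(S(1, 2))) - 1/(31050 - 436) = (-1 + (-8 - 4*1))/(-79 + 80*(-8 - 4*1)) - 1/(31050 - 436) = (-1 + (-8 - 4))/(-79 + 80*(-8 - 4)) - 1/30614 = (-1 - 12)/(-79 + 80*(-12)) - 1*1/30614 = -13/(-79 - 960) - 1/30614 = -13/(-1039) - 1/30614 = -1/1039*(-13) - 1/30614 = 13/1039 - 1/30614 = 396943/31807946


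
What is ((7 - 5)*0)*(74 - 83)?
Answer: 0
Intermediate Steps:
((7 - 5)*0)*(74 - 83) = (2*0)*(-9) = 0*(-9) = 0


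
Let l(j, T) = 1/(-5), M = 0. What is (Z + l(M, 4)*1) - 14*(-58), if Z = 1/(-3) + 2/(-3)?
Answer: 4054/5 ≈ 810.80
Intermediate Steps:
l(j, T) = -⅕
Z = -1 (Z = 1*(-⅓) + 2*(-⅓) = -⅓ - ⅔ = -1)
(Z + l(M, 4)*1) - 14*(-58) = (-1 - ⅕*1) - 14*(-58) = (-1 - ⅕) + 812 = -6/5 + 812 = 4054/5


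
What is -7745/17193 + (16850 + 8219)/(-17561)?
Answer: -567021262/301926273 ≈ -1.8780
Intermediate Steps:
-7745/17193 + (16850 + 8219)/(-17561) = -7745*1/17193 + 25069*(-1/17561) = -7745/17193 - 25069/17561 = -567021262/301926273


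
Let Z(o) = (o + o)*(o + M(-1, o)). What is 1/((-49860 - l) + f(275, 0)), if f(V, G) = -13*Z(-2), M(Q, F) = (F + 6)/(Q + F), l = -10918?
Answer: -3/117346 ≈ -2.5565e-5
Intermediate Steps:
M(Q, F) = (6 + F)/(F + Q)
Z(o) = 2*o*(o + (6 + o)/(-1 + o)) (Z(o) = (o + o)*(o + (6 + o)/(o - 1)) = (2*o)*(o + (6 + o)/(-1 + o)) = 2*o*(o + (6 + o)/(-1 + o)))
f(V, G) = -520/3 (f(V, G) = -26*(-2)*(6 + (-2)²)/(-1 - 2) = -26*(-2)*(6 + 4)/(-3) = -26*(-2)*(-1)*10/3 = -13*40/3 = -520/3)
1/((-49860 - l) + f(275, 0)) = 1/((-49860 - 1*(-10918)) - 520/3) = 1/((-49860 + 10918) - 520/3) = 1/(-38942 - 520/3) = 1/(-117346/3) = -3/117346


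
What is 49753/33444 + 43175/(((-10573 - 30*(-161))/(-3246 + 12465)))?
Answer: -13311440457821/192068892 ≈ -69306.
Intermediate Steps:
49753/33444 + 43175/(((-10573 - 30*(-161))/(-3246 + 12465))) = 49753*(1/33444) + 43175/(((-10573 + 4830)/9219)) = 49753/33444 + 43175/((-5743*1/9219)) = 49753/33444 + 43175/(-5743/9219) = 49753/33444 + 43175*(-9219/5743) = 49753/33444 - 398030325/5743 = -13311440457821/192068892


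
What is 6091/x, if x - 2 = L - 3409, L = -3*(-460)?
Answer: -6091/2027 ≈ -3.0049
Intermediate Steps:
L = 1380
x = -2027 (x = 2 + (1380 - 3409) = 2 - 2029 = -2027)
6091/x = 6091/(-2027) = 6091*(-1/2027) = -6091/2027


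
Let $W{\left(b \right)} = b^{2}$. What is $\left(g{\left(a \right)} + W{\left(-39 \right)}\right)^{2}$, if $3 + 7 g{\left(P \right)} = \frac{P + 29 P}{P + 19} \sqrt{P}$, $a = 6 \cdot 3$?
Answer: $\frac{155105742384}{67081} + \frac{34486560 \sqrt{2}}{1813} \approx 2.3391 \cdot 10^{6}$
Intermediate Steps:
$a = 18$
$g{\left(P \right)} = - \frac{3}{7} + \frac{30 P^{\frac{3}{2}}}{7 \left(19 + P\right)}$ ($g{\left(P \right)} = - \frac{3}{7} + \frac{\frac{P + 29 P}{P + 19} \sqrt{P}}{7} = - \frac{3}{7} + \frac{\frac{30 P}{19 + P} \sqrt{P}}{7} = - \frac{3}{7} + \frac{30 P^{\frac{3}{2}} \frac{1}{19 + P}}{7} = - \frac{3}{7} + \frac{30 P^{\frac{3}{2}}}{7 \left(19 + P\right)}$)
$\left(g{\left(a \right)} + W{\left(-39 \right)}\right)^{2} = \left(\frac{3 \left(-19 - 18 + 10 \cdot 18^{\frac{3}{2}}\right)}{7 \left(19 + 18\right)} + \left(-39\right)^{2}\right)^{2} = \left(\frac{3 \left(-19 - 18 + 10 \cdot 54 \sqrt{2}\right)}{7 \cdot 37} + 1521\right)^{2} = \left(\frac{3}{7} \cdot \frac{1}{37} \left(-19 - 18 + 540 \sqrt{2}\right) + 1521\right)^{2} = \left(\frac{3}{7} \cdot \frac{1}{37} \left(-37 + 540 \sqrt{2}\right) + 1521\right)^{2} = \left(\left(- \frac{3}{7} + \frac{1620 \sqrt{2}}{259}\right) + 1521\right)^{2} = \left(\frac{10644}{7} + \frac{1620 \sqrt{2}}{259}\right)^{2}$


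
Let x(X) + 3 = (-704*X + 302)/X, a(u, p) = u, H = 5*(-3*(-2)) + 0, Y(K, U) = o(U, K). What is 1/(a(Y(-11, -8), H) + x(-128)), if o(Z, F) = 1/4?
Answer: -64/45383 ≈ -0.0014102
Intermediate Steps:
o(Z, F) = ¼
Y(K, U) = ¼
H = 30 (H = 5*6 + 0 = 30 + 0 = 30)
x(X) = -3 + (302 - 704*X)/X (x(X) = -3 + (-704*X + 302)/X = -3 + (302 - 704*X)/X)
1/(a(Y(-11, -8), H) + x(-128)) = 1/(¼ + (-707 + 302/(-128))) = 1/(¼ + (-707 + 302*(-1/128))) = 1/(¼ + (-707 - 151/64)) = 1/(¼ - 45399/64) = 1/(-45383/64) = -64/45383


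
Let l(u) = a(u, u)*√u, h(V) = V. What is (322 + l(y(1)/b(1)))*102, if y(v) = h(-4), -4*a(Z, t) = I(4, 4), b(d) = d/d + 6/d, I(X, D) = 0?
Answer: 32844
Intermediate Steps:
b(d) = 1 + 6/d
a(Z, t) = 0 (a(Z, t) = -¼*0 = 0)
y(v) = -4
l(u) = 0 (l(u) = 0*√u = 0)
(322 + l(y(1)/b(1)))*102 = (322 + 0)*102 = 322*102 = 32844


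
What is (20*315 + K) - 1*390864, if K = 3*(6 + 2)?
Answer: -384540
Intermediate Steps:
K = 24 (K = 3*8 = 24)
(20*315 + K) - 1*390864 = (20*315 + 24) - 1*390864 = (6300 + 24) - 390864 = 6324 - 390864 = -384540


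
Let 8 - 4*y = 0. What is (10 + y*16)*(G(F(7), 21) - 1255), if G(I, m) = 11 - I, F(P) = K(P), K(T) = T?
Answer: -52542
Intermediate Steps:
y = 2 (y = 2 - ¼*0 = 2 + 0 = 2)
F(P) = P
(10 + y*16)*(G(F(7), 21) - 1255) = (10 + 2*16)*((11 - 1*7) - 1255) = (10 + 32)*((11 - 7) - 1255) = 42*(4 - 1255) = 42*(-1251) = -52542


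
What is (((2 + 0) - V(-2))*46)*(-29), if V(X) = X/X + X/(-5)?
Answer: -4002/5 ≈ -800.40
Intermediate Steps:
V(X) = 1 - X/5 (V(X) = 1 + X*(-⅕) = 1 - X/5)
(((2 + 0) - V(-2))*46)*(-29) = (((2 + 0) - (1 - ⅕*(-2)))*46)*(-29) = ((2 - (1 + ⅖))*46)*(-29) = ((2 - 1*7/5)*46)*(-29) = ((2 - 7/5)*46)*(-29) = ((⅗)*46)*(-29) = (138/5)*(-29) = -4002/5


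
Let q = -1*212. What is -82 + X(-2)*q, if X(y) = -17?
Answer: 3522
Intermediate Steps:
q = -212
-82 + X(-2)*q = -82 - 17*(-212) = -82 + 3604 = 3522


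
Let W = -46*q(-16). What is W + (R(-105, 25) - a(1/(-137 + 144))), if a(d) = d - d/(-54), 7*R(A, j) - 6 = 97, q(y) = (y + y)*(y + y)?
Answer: -17799805/378 ≈ -47089.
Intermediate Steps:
q(y) = 4*y² (q(y) = (2*y)*(2*y) = 4*y²)
R(A, j) = 103/7 (R(A, j) = 6/7 + (⅐)*97 = 6/7 + 97/7 = 103/7)
a(d) = 55*d/54 (a(d) = d - d*(-1)/54 = d - (-1)*d/54 = d + d/54 = 55*d/54)
W = -47104 (W = -184*(-16)² = -184*256 = -46*1024 = -47104)
W + (R(-105, 25) - a(1/(-137 + 144))) = -47104 + (103/7 - 55/(54*(-137 + 144))) = -47104 + (103/7 - 55/(54*7)) = -47104 + (103/7 - 1*55/378) = -47104 + (103/7 - 55/378) = -47104 + 5507/378 = -17799805/378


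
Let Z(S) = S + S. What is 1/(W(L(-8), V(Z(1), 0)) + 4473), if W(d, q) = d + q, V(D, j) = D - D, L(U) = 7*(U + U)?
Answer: 1/4361 ≈ 0.00022931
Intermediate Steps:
Z(S) = 2*S
L(U) = 14*U (L(U) = 7*(2*U) = 14*U)
V(D, j) = 0
1/(W(L(-8), V(Z(1), 0)) + 4473) = 1/((14*(-8) + 0) + 4473) = 1/((-112 + 0) + 4473) = 1/(-112 + 4473) = 1/4361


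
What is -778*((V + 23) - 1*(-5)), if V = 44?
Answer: -56016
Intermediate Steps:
-778*((V + 23) - 1*(-5)) = -778*((44 + 23) - 1*(-5)) = -778*(67 + 5) = -778*72 = -56016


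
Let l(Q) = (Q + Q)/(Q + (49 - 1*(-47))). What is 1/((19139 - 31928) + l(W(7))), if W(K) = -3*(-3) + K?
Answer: -7/89521 ≈ -7.8194e-5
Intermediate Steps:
W(K) = 9 + K
l(Q) = 2*Q/(96 + Q) (l(Q) = (2*Q)/(Q + (49 + 47)) = (2*Q)/(Q + 96) = (2*Q)/(96 + Q) = 2*Q/(96 + Q))
1/((19139 - 31928) + l(W(7))) = 1/((19139 - 31928) + 2*(9 + 7)/(96 + (9 + 7))) = 1/(-12789 + 2*16/(96 + 16)) = 1/(-12789 + 2*16/112) = 1/(-12789 + 2*16*(1/112)) = 1/(-12789 + 2/7) = 1/(-89521/7) = -7/89521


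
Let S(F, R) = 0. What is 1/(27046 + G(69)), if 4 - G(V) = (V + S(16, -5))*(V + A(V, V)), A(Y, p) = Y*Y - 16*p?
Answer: -1/230044 ≈ -4.3470e-6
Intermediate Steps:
A(Y, p) = Y² - 16*p
G(V) = 4 - V*(V² - 15*V) (G(V) = 4 - (V + 0)*(V + (V² - 16*V)) = 4 - V*(V² - 15*V))
1/(27046 + G(69)) = 1/(27046 + (4 - 1*69³ + 15*69²)) = 1/(27046 + (4 - 1*328509 + 15*4761)) = 1/(27046 + (4 - 328509 + 71415)) = 1/(27046 - 257090) = 1/(-230044) = -1/230044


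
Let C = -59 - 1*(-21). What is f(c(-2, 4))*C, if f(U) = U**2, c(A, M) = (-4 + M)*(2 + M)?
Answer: 0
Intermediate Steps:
C = -38 (C = -59 + 21 = -38)
f(c(-2, 4))*C = (-8 + 4**2 - 2*4)**2*(-38) = (-8 + 16 - 8)**2*(-38) = 0**2*(-38) = 0*(-38) = 0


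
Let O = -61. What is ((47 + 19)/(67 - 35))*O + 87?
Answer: -621/16 ≈ -38.813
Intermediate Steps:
((47 + 19)/(67 - 35))*O + 87 = ((47 + 19)/(67 - 35))*(-61) + 87 = (66/32)*(-61) + 87 = (66*(1/32))*(-61) + 87 = (33/16)*(-61) + 87 = -2013/16 + 87 = -621/16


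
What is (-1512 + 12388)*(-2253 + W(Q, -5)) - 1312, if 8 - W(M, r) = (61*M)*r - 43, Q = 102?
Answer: 314402096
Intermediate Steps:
W(M, r) = 51 - 61*M*r (W(M, r) = 8 - ((61*M)*r - 43) = 8 - (61*M*r - 43) = 8 - (-43 + 61*M*r) = 8 + (43 - 61*M*r) = 51 - 61*M*r)
(-1512 + 12388)*(-2253 + W(Q, -5)) - 1312 = (-1512 + 12388)*(-2253 + (51 - 61*102*(-5))) - 1312 = 10876*(-2253 + (51 + 31110)) - 1312 = 10876*(-2253 + 31161) - 1312 = 10876*28908 - 1312 = 314403408 - 1312 = 314402096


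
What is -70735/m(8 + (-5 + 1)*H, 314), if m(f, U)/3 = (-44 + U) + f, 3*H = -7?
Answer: -70735/862 ≈ -82.059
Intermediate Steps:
H = -7/3 (H = (⅓)*(-7) = -7/3 ≈ -2.3333)
m(f, U) = -132 + 3*U + 3*f (m(f, U) = 3*((-44 + U) + f) = 3*(-44 + U + f) = -132 + 3*U + 3*f)
-70735/m(8 + (-5 + 1)*H, 314) = -70735/(-132 + 3*314 + 3*(8 + (-5 + 1)*(-7/3))) = -70735/(-132 + 942 + 3*(8 - 4*(-7/3))) = -70735/(-132 + 942 + 3*(8 + 28/3)) = -70735/(-132 + 942 + 3*(52/3)) = -70735/(-132 + 942 + 52) = -70735/862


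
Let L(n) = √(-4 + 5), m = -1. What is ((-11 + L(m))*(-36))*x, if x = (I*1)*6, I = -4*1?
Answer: -8640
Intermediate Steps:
I = -4
L(n) = 1 (L(n) = √1 = 1)
x = -24 (x = -4*1*6 = -4*6 = -24)
((-11 + L(m))*(-36))*x = ((-11 + 1)*(-36))*(-24) = -10*(-36)*(-24) = 360*(-24) = -8640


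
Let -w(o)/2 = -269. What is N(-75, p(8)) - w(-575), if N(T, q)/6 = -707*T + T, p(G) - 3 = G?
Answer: 317162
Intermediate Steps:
w(o) = 538 (w(o) = -2*(-269) = 538)
p(G) = 3 + G
N(T, q) = -4236*T (N(T, q) = 6*(-707*T + T) = 6*(-706*T) = -4236*T)
N(-75, p(8)) - w(-575) = -4236*(-75) - 1*538 = 317700 - 538 = 317162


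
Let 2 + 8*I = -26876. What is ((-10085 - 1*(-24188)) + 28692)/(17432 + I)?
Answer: 57060/18763 ≈ 3.0411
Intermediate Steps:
I = -13439/4 (I = -¼ + (⅛)*(-26876) = -¼ - 6719/2 = -13439/4 ≈ -3359.8)
((-10085 - 1*(-24188)) + 28692)/(17432 + I) = ((-10085 - 1*(-24188)) + 28692)/(17432 - 13439/4) = ((-10085 + 24188) + 28692)/(56289/4) = (14103 + 28692)*(4/56289) = 42795*(4/56289) = 57060/18763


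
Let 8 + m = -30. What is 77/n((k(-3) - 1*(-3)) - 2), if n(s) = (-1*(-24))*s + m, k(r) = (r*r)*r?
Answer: -77/662 ≈ -0.11631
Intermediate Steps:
k(r) = r³ (k(r) = r²*r = r³)
m = -38 (m = -8 - 30 = -38)
n(s) = -38 + 24*s (n(s) = (-1*(-24))*s - 38 = 24*s - 38 = -38 + 24*s)
77/n((k(-3) - 1*(-3)) - 2) = 77/(-38 + 24*(((-3)³ - 1*(-3)) - 2)) = 77/(-38 + 24*((-27 + 3) - 2)) = 77/(-38 + 24*(-24 - 2)) = 77/(-38 + 24*(-26)) = 77/(-38 - 624) = 77/(-662) = 77*(-1/662) = -77/662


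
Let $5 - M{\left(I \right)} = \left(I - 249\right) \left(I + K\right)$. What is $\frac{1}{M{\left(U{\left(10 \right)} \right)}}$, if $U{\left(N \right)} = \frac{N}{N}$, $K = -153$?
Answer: $- \frac{1}{37691} \approx -2.6532 \cdot 10^{-5}$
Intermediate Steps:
$U{\left(N \right)} = 1$
$M{\left(I \right)} = 5 - \left(-249 + I\right) \left(-153 + I\right)$ ($M{\left(I \right)} = 5 - \left(I - 249\right) \left(I - 153\right) = 5 - \left(-249 + I\right) \left(-153 + I\right)$)
$\frac{1}{M{\left(U{\left(10 \right)} \right)}} = \frac{1}{-38092 - 1^{2} + 402 \cdot 1} = \frac{1}{-38092 - 1 + 402} = \frac{1}{-37691} = - \frac{1}{37691}$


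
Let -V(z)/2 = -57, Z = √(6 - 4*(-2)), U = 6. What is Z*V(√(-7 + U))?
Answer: 114*√14 ≈ 426.55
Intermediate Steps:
Z = √14 (Z = √(6 + 8) = √14 ≈ 3.7417)
V(z) = 114 (V(z) = -2*(-57) = 114)
Z*V(√(-7 + U)) = √14*114 = 114*√14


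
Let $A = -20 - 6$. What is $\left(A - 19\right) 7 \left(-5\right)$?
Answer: $1575$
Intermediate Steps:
$A = -26$ ($A = -20 - 6 = -26$)
$\left(A - 19\right) 7 \left(-5\right) = \left(-26 - 19\right) 7 \left(-5\right) = \left(-45\right) \left(-35\right) = 1575$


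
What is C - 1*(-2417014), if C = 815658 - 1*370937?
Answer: 2861735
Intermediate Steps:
C = 444721 (C = 815658 - 370937 = 444721)
C - 1*(-2417014) = 444721 - 1*(-2417014) = 444721 + 2417014 = 2861735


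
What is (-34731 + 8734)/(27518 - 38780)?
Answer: 25997/11262 ≈ 2.3084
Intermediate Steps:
(-34731 + 8734)/(27518 - 38780) = -25997/(-11262) = -25997*(-1/11262) = 25997/11262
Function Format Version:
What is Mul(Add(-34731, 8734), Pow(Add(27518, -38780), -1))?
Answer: Rational(25997, 11262) ≈ 2.3084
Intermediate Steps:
Mul(Add(-34731, 8734), Pow(Add(27518, -38780), -1)) = Mul(-25997, Pow(-11262, -1)) = Mul(-25997, Rational(-1, 11262)) = Rational(25997, 11262)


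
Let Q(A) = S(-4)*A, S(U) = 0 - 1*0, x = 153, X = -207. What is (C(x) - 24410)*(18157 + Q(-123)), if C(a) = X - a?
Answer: -449748890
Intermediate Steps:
S(U) = 0 (S(U) = 0 + 0 = 0)
Q(A) = 0 (Q(A) = 0*A = 0)
C(a) = -207 - a
(C(x) - 24410)*(18157 + Q(-123)) = ((-207 - 1*153) - 24410)*(18157 + 0) = ((-207 - 153) - 24410)*18157 = (-360 - 24410)*18157 = -24770*18157 = -449748890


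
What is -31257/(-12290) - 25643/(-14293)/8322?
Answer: 929555272348/365462648085 ≈ 2.5435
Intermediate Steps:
-31257/(-12290) - 25643/(-14293)/8322 = -31257*(-1/12290) - 25643*(-1/14293)*(1/8322) = 31257/12290 + (25643/14293)*(1/8322) = 31257/12290 + 25643/118946346 = 929555272348/365462648085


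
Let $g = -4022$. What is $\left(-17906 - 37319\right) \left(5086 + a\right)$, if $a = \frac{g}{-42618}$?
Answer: $- \frac{5985262581625}{21309} \approx -2.8088 \cdot 10^{8}$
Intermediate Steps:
$a = \frac{2011}{21309}$ ($a = - \frac{4022}{-42618} = \left(-4022\right) \left(- \frac{1}{42618}\right) = \frac{2011}{21309} \approx 0.094373$)
$\left(-17906 - 37319\right) \left(5086 + a\right) = \left(-17906 - 37319\right) \left(5086 + \frac{2011}{21309}\right) = \left(-55225\right) \frac{108379585}{21309} = - \frac{5985262581625}{21309}$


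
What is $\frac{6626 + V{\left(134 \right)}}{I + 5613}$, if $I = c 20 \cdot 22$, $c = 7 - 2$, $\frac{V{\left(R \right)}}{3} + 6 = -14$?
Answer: $\frac{6566}{7813} \approx 0.84039$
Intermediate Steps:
$V{\left(R \right)} = -60$ ($V{\left(R \right)} = -18 + 3 \left(-14\right) = -18 - 42 = -60$)
$c = 5$ ($c = 7 - 2 = 5$)
$I = 2200$ ($I = 5 \cdot 20 \cdot 22 = 100 \cdot 22 = 2200$)
$\frac{6626 + V{\left(134 \right)}}{I + 5613} = \frac{6626 - 60}{2200 + 5613} = \frac{6566}{7813}$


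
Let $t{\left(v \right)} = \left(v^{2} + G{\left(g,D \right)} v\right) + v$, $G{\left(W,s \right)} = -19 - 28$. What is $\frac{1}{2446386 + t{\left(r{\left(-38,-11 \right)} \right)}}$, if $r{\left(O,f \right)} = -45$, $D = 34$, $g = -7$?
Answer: $\frac{1}{2450481} \approx 4.0808 \cdot 10^{-7}$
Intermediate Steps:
$G{\left(W,s \right)} = -47$
$t{\left(v \right)} = v^{2} - 46 v$ ($t{\left(v \right)} = \left(v^{2} - 47 v\right) + v = v^{2} - 46 v$)
$\frac{1}{2446386 + t{\left(r{\left(-38,-11 \right)} \right)}} = \frac{1}{2446386 - 45 \left(-46 - 45\right)} = \frac{1}{2446386 - -4095} = \frac{1}{2446386 + 4095} = \frac{1}{2450481}$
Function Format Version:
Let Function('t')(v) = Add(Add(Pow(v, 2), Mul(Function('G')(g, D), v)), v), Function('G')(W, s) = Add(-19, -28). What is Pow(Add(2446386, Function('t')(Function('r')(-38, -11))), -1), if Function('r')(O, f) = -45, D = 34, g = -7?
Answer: Rational(1, 2450481) ≈ 4.0808e-7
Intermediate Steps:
Function('G')(W, s) = -47
Function('t')(v) = Add(Pow(v, 2), Mul(-46, v)) (Function('t')(v) = Add(Add(Pow(v, 2), Mul(-47, v)), v) = Add(Pow(v, 2), Mul(-46, v)))
Pow(Add(2446386, Function('t')(Function('r')(-38, -11))), -1) = Pow(Add(2446386, Mul(-45, Add(-46, -45))), -1) = Pow(Add(2446386, Mul(-45, -91)), -1) = Pow(Add(2446386, 4095), -1) = Pow(2450481, -1) = Rational(1, 2450481)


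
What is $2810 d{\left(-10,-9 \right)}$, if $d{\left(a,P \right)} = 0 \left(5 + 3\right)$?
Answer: $0$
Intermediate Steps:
$d{\left(a,P \right)} = 0$ ($d{\left(a,P \right)} = 0 \cdot 8 = 0$)
$2810 d{\left(-10,-9 \right)} = 2810 \cdot 0 = 0$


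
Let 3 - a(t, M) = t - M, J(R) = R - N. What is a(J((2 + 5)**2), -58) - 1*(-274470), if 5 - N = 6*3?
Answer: 274353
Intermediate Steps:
N = -13 (N = 5 - 6*3 = 5 - 1*18 = 5 - 18 = -13)
J(R) = 13 + R (J(R) = R - 1*(-13) = R + 13 = 13 + R)
a(t, M) = 3 + M - t (a(t, M) = 3 - (t - M) = 3 + (M - t) = 3 + M - t)
a(J((2 + 5)**2), -58) - 1*(-274470) = (3 - 58 - (13 + (2 + 5)**2)) - 1*(-274470) = (3 - 58 - (13 + 7**2)) + 274470 = (3 - 58 - (13 + 49)) + 274470 = (3 - 58 - 1*62) + 274470 = (3 - 58 - 62) + 274470 = -117 + 274470 = 274353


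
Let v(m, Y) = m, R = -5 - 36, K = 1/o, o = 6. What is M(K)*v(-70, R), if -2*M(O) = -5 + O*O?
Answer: -6265/36 ≈ -174.03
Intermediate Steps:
K = 1/6 ≈ 0.16667
R = -41
M(O) = 5/2 - O**2/2 (M(O) = -(-5 + O*O)/2 = -(-5 + O**2)/2 = 5/2 - O**2/2)
M(K)*v(-70, R) = (5/2 - (1/6)**2/2)*(-70) = (5/2 - 1/2*1/36)*(-70) = (5/2 - 1/72)*(-70) = (179/72)*(-70) = -6265/36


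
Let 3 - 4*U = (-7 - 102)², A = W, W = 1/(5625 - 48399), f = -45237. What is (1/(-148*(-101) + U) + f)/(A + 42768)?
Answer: -46356014826618/43825939931467 ≈ -1.0577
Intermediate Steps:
W = -1/42774 (W = 1/(-42774) = -1/42774 ≈ -2.3379e-5)
A = -1/42774 ≈ -2.3379e-5
U = -5939/2 (U = ¾ - (-7 - 102)²/4 = ¾ - ¼*(-109)² = ¾ - ¼*11881 = ¾ - 11881/4 = -5939/2 ≈ -2969.5)
(1/(-148*(-101) + U) + f)/(A + 42768) = (1/(-148*(-101) - 5939/2) - 45237)/(-1/42774 + 42768) = (1/(14948 - 5939/2) - 45237)/(1829358431/42774) = (1/(23957/2) - 45237)*(42774/1829358431) = (2/23957 - 45237)*(42774/1829358431) = -1083742807/23957*42774/1829358431 = -46356014826618/43825939931467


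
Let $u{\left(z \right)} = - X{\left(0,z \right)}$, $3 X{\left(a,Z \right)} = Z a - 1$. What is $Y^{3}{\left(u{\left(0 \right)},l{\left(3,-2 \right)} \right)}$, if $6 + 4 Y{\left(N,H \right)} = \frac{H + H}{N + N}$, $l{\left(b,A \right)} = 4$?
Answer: $\frac{27}{8} \approx 3.375$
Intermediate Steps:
$X{\left(a,Z \right)} = - \frac{1}{3} + \frac{Z a}{3}$ ($X{\left(a,Z \right)} = \frac{Z a - 1}{3} = \frac{-1 + Z a}{3} = - \frac{1}{3} + \frac{Z a}{3}$)
$u{\left(z \right)} = \frac{1}{3}$ ($u{\left(z \right)} = - (- \frac{1}{3} + \frac{1}{3} z 0) = - (- \frac{1}{3} + 0) = \left(-1\right) \left(- \frac{1}{3}\right) = \frac{1}{3}$)
$Y{\left(N,H \right)} = - \frac{3}{2} + \frac{H}{4 N}$ ($Y{\left(N,H \right)} = - \frac{3}{2} + \frac{\left(H + H\right) \frac{1}{N + N}}{4} = - \frac{3}{2} + \frac{2 H \frac{1}{2 N}}{4} = - \frac{3}{2} + \frac{H \frac{1}{N}}{4} = - \frac{3}{2} + \frac{H}{4 N}$)
$Y^{3}{\left(u{\left(0 \right)},l{\left(3,-2 \right)} \right)} = \left(\frac{\frac{1}{\frac{1}{3}} \left(4 - 2\right)}{4}\right)^{3} = \left(\frac{1}{4} \cdot 3 \left(4 - 2\right)\right)^{3} = \left(\frac{1}{4} \cdot 3 \cdot 2\right)^{3} = \left(\frac{3}{2}\right)^{3} = \frac{27}{8}$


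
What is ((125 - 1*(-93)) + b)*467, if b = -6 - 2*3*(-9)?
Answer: 124222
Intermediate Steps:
b = 48 (b = -6 - 6*(-9) = -6 + 54 = 48)
((125 - 1*(-93)) + b)*467 = ((125 - 1*(-93)) + 48)*467 = ((125 + 93) + 48)*467 = (218 + 48)*467 = 266*467 = 124222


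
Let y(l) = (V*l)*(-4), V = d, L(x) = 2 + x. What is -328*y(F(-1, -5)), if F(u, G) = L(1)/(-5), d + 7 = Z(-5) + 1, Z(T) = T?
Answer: 43296/5 ≈ 8659.2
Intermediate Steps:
d = -11 (d = -7 + (-5 + 1) = -7 - 4 = -11)
V = -11
F(u, G) = -3/5 (F(u, G) = (2 + 1)/(-5) = 3*(-1/5) = -3/5)
y(l) = 44*l (y(l) = -11*l*(-4) = 44*l)
-328*y(F(-1, -5)) = -14432*(-3)/5 = -328*(-132/5) = 43296/5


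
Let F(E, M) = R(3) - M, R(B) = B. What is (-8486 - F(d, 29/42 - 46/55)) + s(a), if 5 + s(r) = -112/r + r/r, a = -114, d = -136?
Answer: -124240351/14630 ≈ -8492.2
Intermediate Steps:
s(r) = -4 - 112/r (s(r) = -5 + (-112/r + r/r) = -5 + (-112/r + 1) = -5 + (1 - 112/r) = -4 - 112/r)
F(E, M) = 3 - M
(-8486 - F(d, 29/42 - 46/55)) + s(a) = (-8486 - (3 - (29/42 - 46/55))) + (-4 - 112/(-114)) = (-8486 - (3 - (29*(1/42) - 46*1/55))) + (-4 - 112*(-1/114)) = (-8486 - (3 - (29/42 - 46/55))) + (-4 + 56/57) = (-8486 - (3 - 1*(-337/2310))) - 172/57 = (-8486 - (3 + 337/2310)) - 172/57 = (-8486 - 1*7267/2310) - 172/57 = (-8486 - 7267/2310) - 172/57 = -19609927/2310 - 172/57 = -124240351/14630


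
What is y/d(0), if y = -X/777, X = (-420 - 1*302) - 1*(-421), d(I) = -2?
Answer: -43/222 ≈ -0.19369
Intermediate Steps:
X = -301 (X = (-420 - 302) + 421 = -722 + 421 = -301)
y = 43/111 (y = -(-301)/777 = -1*(-43/111) = 43/111 ≈ 0.38739)
y/d(0) = (43/111)/(-2) = (43/111)*(-½) = -43/222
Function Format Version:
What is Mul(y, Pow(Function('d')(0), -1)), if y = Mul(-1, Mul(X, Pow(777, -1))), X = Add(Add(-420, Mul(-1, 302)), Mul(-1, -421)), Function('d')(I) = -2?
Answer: Rational(-43, 222) ≈ -0.19369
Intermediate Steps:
X = -301 (X = Add(Add(-420, -302), 421) = Add(-722, 421) = -301)
y = Rational(43, 111) (y = Mul(-1, Mul(-301, Pow(777, -1))) = Mul(-1, Mul(-301, Rational(1, 777))) = Mul(-1, Rational(-43, 111)) = Rational(43, 111) ≈ 0.38739)
Mul(y, Pow(Function('d')(0), -1)) = Mul(Rational(43, 111), Pow(-2, -1)) = Mul(Rational(43, 111), Rational(-1, 2)) = Rational(-43, 222)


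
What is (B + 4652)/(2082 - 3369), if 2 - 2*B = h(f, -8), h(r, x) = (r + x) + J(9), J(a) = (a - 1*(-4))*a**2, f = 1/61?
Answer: -251960/78507 ≈ -3.2094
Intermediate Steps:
f = 1/61 ≈ 0.016393
J(a) = a**2*(4 + a) (J(a) = (a + 4)*a**2 = (4 + a)*a**2 = a**2*(4 + a))
h(r, x) = 1053 + r + x (h(r, x) = (r + x) + 9**2*(4 + 9) = (r + x) + 81*13 = (r + x) + 1053 = 1053 + r + x)
B = -31812/61 (B = 1 - (1053 + 1/61 - 8)/2 = 1 - 1/2*63746/61 = 1 - 31873/61 = -31812/61 ≈ -521.51)
(B + 4652)/(2082 - 3369) = (-31812/61 + 4652)/(2082 - 3369) = (251960/61)/(-1287) = (251960/61)*(-1/1287) = -251960/78507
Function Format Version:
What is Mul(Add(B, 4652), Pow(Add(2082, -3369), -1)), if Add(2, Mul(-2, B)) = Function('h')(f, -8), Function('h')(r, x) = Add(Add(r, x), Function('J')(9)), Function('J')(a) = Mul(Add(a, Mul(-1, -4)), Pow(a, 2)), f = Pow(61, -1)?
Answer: Rational(-251960, 78507) ≈ -3.2094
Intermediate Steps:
f = Rational(1, 61) ≈ 0.016393
Function('J')(a) = Mul(Pow(a, 2), Add(4, a)) (Function('J')(a) = Mul(Add(a, 4), Pow(a, 2)) = Mul(Add(4, a), Pow(a, 2)) = Mul(Pow(a, 2), Add(4, a)))
Function('h')(r, x) = Add(1053, r, x) (Function('h')(r, x) = Add(Add(r, x), Mul(Pow(9, 2), Add(4, 9))) = Add(Add(r, x), Mul(81, 13)) = Add(Add(r, x), 1053) = Add(1053, r, x))
B = Rational(-31812, 61) (B = Add(1, Mul(Rational(-1, 2), Add(1053, Rational(1, 61), -8))) = Add(1, Mul(Rational(-1, 2), Rational(63746, 61))) = Add(1, Rational(-31873, 61)) = Rational(-31812, 61) ≈ -521.51)
Mul(Add(B, 4652), Pow(Add(2082, -3369), -1)) = Mul(Add(Rational(-31812, 61), 4652), Pow(Add(2082, -3369), -1)) = Mul(Rational(251960, 61), Pow(-1287, -1)) = Mul(Rational(251960, 61), Rational(-1, 1287)) = Rational(-251960, 78507)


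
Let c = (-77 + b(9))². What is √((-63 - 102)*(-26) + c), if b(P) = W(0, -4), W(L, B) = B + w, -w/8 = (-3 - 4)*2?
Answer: √5251 ≈ 72.464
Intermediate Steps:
w = 112 (w = -8*(-3 - 4)*2 = -(-56)*2 = -8*(-14) = 112)
W(L, B) = 112 + B (W(L, B) = B + 112 = 112 + B)
b(P) = 108 (b(P) = 112 - 4 = 108)
c = 961 (c = (-77 + 108)² = 31² = 961)
√((-63 - 102)*(-26) + c) = √((-63 - 102)*(-26) + 961) = √(-165*(-26) + 961) = √(4290 + 961) = √5251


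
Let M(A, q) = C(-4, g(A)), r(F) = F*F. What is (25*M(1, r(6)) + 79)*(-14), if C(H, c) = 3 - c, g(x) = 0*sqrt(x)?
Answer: -2156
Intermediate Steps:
r(F) = F**2
g(x) = 0
M(A, q) = 3 (M(A, q) = 3 - 1*0 = 3 + 0 = 3)
(25*M(1, r(6)) + 79)*(-14) = (25*3 + 79)*(-14) = (75 + 79)*(-14) = 154*(-14) = -2156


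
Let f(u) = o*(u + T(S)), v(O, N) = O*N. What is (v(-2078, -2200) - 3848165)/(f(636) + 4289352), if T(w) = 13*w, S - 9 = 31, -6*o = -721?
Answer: 2170305/13284794 ≈ 0.16337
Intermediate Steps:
o = 721/6 (o = -⅙*(-721) = 721/6 ≈ 120.17)
S = 40 (S = 9 + 31 = 40)
v(O, N) = N*O
f(u) = 187460/3 + 721*u/6 (f(u) = 721*(u + 13*40)/6 = 721*(u + 520)/6 = 721*(520 + u)/6 = 187460/3 + 721*u/6)
(v(-2078, -2200) - 3848165)/(f(636) + 4289352) = (-2200*(-2078) - 3848165)/((187460/3 + (721/6)*636) + 4289352) = (4571600 - 3848165)/((187460/3 + 76426) + 4289352) = 723435/(416738/3 + 4289352) = 723435/(13284794/3) = 723435*(3/13284794) = 2170305/13284794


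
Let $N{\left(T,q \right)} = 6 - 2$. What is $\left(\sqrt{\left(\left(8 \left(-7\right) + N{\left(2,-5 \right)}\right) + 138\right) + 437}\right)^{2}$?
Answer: $523$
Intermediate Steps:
$N{\left(T,q \right)} = 4$ ($N{\left(T,q \right)} = 6 - 2 = 4$)
$\left(\sqrt{\left(\left(8 \left(-7\right) + N{\left(2,-5 \right)}\right) + 138\right) + 437}\right)^{2} = \left(\sqrt{\left(\left(8 \left(-7\right) + 4\right) + 138\right) + 437}\right)^{2} = \left(\sqrt{\left(\left(-56 + 4\right) + 138\right) + 437}\right)^{2} = \left(\sqrt{\left(-52 + 138\right) + 437}\right)^{2} = \left(\sqrt{86 + 437}\right)^{2} = \left(\sqrt{523}\right)^{2} = 523$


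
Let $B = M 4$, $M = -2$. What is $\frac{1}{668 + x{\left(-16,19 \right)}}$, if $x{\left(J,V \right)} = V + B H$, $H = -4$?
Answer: $\frac{1}{719} \approx 0.0013908$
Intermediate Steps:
$B = -8$ ($B = \left(-2\right) 4 = -8$)
$x{\left(J,V \right)} = 32 + V$ ($x{\left(J,V \right)} = V - -32 = V + 32 = 32 + V$)
$\frac{1}{668 + x{\left(-16,19 \right)}} = \frac{1}{668 + \left(32 + 19\right)} = \frac{1}{668 + 51} = \frac{1}{719}$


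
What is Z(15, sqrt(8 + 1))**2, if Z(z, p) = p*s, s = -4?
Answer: 144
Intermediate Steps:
Z(z, p) = -4*p (Z(z, p) = p*(-4) = -4*p)
Z(15, sqrt(8 + 1))**2 = (-4*sqrt(8 + 1))**2 = (-4*sqrt(9))**2 = (-4*3)**2 = (-12)**2 = 144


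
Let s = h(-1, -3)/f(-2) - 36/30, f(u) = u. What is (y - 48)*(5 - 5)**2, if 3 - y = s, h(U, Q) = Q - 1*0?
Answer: 0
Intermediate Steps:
h(U, Q) = Q (h(U, Q) = Q + 0 = Q)
s = 3/10 (s = -3/(-2) - 36/30 = -3*(-1/2) - 36*1/30 = 3/2 - 6/5 = 3/10 ≈ 0.30000)
y = 27/10 (y = 3 - 1*3/10 = 3 - 3/10 = 27/10 ≈ 2.7000)
(y - 48)*(5 - 5)**2 = (27/10 - 48)*(5 - 5)**2 = -453/10*0**2 = -453/10*0 = 0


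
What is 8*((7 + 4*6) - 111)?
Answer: -640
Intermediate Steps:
8*((7 + 4*6) - 111) = 8*((7 + 24) - 111) = 8*(31 - 111) = 8*(-80) = -640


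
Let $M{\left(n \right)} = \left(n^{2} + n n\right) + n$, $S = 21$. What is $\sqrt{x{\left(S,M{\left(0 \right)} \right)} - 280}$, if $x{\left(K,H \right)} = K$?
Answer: $i \sqrt{259} \approx 16.093 i$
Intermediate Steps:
$M{\left(n \right)} = n + 2 n^{2}$ ($M{\left(n \right)} = \left(n^{2} + n^{2}\right) + n = 2 n^{2} + n = n + 2 n^{2}$)
$\sqrt{x{\left(S,M{\left(0 \right)} \right)} - 280} = \sqrt{21 - 280} = \sqrt{-259} = i \sqrt{259}$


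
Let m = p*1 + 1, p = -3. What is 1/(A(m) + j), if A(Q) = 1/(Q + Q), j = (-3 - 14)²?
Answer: 4/1155 ≈ 0.0034632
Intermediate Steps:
j = 289 (j = (-17)² = 289)
m = -2 (m = -3*1 + 1 = -3 + 1 = -2)
A(Q) = 1/(2*Q)
1/(A(m) + j) = 1/((½)/(-2) + 289) = 1/((½)*(-½) + 289) = 1/(-¼ + 289) = 1/(1155/4) = 4/1155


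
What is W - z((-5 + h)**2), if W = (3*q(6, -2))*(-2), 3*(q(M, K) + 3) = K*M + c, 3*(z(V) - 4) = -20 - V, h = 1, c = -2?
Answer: 54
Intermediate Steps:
z(V) = -8/3 - V/3 (z(V) = 4 + (-20 - V)/3 = 4 + (-20/3 - V/3) = -8/3 - V/3)
q(M, K) = -11/3 + K*M/3 (q(M, K) = -3 + (K*M - 2)/3 = -3 + (-2 + K*M)/3 = -3 + (-2/3 + K*M/3) = -11/3 + K*M/3)
W = 46 (W = (3*(-11/3 + (1/3)*(-2)*6))*(-2) = (3*(-11/3 - 4))*(-2) = (3*(-23/3))*(-2) = -23*(-2) = 46)
W - z((-5 + h)**2) = 46 - (-8/3 - (-5 + 1)**2/3) = 46 - (-8/3 - 1/3*(-4)**2) = 46 - (-8/3 - 1/3*16) = 46 - (-8/3 - 16/3) = 46 - 1*(-8) = 46 + 8 = 54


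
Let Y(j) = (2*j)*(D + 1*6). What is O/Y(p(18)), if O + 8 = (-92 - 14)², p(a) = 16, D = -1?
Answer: 2807/40 ≈ 70.175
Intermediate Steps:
Y(j) = 10*j (Y(j) = (2*j)*(-1 + 1*6) = (2*j)*(-1 + 6) = (2*j)*5 = 10*j)
O = 11228 (O = -8 + (-92 - 14)² = -8 + (-106)² = -8 + 11236 = 11228)
O/Y(p(18)) = 11228/((10*16)) = 11228/160 = 11228*(1/160) = 2807/40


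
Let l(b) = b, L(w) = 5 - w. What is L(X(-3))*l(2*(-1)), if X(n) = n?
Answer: -16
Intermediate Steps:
L(X(-3))*l(2*(-1)) = (5 - 1*(-3))*(2*(-1)) = (5 + 3)*(-2) = 8*(-2) = -16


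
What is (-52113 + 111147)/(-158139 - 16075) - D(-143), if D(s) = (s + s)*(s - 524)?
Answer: -16616735051/87107 ≈ -1.9076e+5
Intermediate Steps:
D(s) = 2*s*(-524 + s) (D(s) = (2*s)*(-524 + s) = 2*s*(-524 + s))
(-52113 + 111147)/(-158139 - 16075) - D(-143) = (-52113 + 111147)/(-158139 - 16075) - 2*(-143)*(-524 - 143) = 59034/(-174214) - 2*(-143)*(-667) = 59034*(-1/174214) - 1*190762 = -29517/87107 - 190762 = -16616735051/87107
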